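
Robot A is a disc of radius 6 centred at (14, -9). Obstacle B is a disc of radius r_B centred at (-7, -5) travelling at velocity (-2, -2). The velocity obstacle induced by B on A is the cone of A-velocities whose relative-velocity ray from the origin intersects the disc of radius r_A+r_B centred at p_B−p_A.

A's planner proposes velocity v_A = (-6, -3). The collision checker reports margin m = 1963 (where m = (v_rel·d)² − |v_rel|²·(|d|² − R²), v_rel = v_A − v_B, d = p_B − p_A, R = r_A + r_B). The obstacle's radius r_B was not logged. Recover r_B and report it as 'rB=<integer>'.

m = 1963
d = (-21, 4);  v_rel = (-4, -1),  |v_rel|² = 17
v_rel×d = (-4)·(4) − (-1)·(-21) = -37
since m = R²·17 − (-37)²:  R² = (1369 + 1963) / 17 = 196
R = √196 = 14  ⇒  r_B = 14 − 6 = 8

rB=8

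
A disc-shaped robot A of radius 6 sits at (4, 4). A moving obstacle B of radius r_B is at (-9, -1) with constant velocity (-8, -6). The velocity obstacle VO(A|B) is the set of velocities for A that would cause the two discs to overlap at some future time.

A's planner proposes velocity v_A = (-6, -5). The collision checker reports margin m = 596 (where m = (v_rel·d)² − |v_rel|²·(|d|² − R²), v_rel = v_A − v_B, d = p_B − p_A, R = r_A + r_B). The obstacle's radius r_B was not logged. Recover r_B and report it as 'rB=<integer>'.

m = 596
d = (-13, -5);  v_rel = (2, 1),  |v_rel|² = 5
v_rel×d = (2)·(-5) − (1)·(-13) = 3
since m = R²·5 − 3²:  R² = (9 + 596) / 5 = 121
R = √121 = 11  ⇒  r_B = 11 − 6 = 5

rB=5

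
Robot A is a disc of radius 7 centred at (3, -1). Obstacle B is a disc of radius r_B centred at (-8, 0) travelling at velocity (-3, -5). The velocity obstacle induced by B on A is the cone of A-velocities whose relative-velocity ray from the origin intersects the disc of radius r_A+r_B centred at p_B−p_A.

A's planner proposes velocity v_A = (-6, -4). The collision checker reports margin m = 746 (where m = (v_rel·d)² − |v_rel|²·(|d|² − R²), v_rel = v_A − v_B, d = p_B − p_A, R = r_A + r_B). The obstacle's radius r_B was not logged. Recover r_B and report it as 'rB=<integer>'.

m = 746
d = (-11, 1);  v_rel = (-3, 1),  |v_rel|² = 10
v_rel×d = (-3)·(1) − (1)·(-11) = 8
since m = R²·10 − 8²:  R² = (64 + 746) / 10 = 81
R = √81 = 9  ⇒  r_B = 9 − 7 = 2

rB=2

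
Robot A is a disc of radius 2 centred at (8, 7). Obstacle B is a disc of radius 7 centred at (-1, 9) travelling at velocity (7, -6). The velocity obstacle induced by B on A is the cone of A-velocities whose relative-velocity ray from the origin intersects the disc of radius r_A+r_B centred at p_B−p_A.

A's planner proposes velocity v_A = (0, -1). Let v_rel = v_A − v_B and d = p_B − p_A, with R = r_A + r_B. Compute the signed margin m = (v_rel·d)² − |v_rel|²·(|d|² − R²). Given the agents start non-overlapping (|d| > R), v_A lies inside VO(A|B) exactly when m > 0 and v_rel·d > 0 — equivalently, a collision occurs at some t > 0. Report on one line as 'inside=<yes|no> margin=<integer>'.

d = (-9, 2),  |d|² = 85;  R = 2+7 = 9,  c = 85−9² = 4
v_rel = (-7, 5),  |v_rel|² = 74;  v_rel·d = (-7)·(-9) + (5)·(2) = 73
74·t² − 146·t + 4 = 0  ⇒  m = 73² − 74·4 = 5033
m = 5033 > 0,  v_rel·d = 73 > 0  ⇒  inside

inside=yes margin=5033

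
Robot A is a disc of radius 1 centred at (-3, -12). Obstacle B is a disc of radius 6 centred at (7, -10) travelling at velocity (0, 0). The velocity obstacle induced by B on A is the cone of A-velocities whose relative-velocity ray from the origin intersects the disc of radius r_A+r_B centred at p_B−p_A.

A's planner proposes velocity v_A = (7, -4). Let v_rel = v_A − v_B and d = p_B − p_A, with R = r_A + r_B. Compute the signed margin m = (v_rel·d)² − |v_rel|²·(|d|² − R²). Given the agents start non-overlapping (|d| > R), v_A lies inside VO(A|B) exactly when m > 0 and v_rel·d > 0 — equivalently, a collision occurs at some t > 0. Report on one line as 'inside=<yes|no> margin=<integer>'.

d = (10, 2),  |d|² = 104;  R = 1+6 = 7,  c = 104−7² = 55
v_rel = (7, -4),  |v_rel|² = 65;  v_rel·d = (7)·(10) + (-4)·(2) = 62
65·t² − 124·t + 55 = 0  ⇒  m = 62² − 65·55 = 269
m = 269 > 0,  v_rel·d = 62 > 0  ⇒  inside

inside=yes margin=269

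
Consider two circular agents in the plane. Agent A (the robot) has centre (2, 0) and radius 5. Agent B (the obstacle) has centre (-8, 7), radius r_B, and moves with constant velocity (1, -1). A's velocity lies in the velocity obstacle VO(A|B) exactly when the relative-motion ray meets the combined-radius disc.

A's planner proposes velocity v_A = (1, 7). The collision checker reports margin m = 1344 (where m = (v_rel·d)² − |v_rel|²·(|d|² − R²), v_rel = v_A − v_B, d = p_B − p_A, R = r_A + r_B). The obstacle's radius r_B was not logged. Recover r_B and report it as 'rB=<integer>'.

m = 1344
d = (-10, 7);  v_rel = (0, 8),  |v_rel|² = 64
v_rel×d = (0)·(7) − (8)·(-10) = 80
since m = R²·64 − 80²:  R² = (6400 + 1344) / 64 = 121
R = √121 = 11  ⇒  r_B = 11 − 5 = 6

rB=6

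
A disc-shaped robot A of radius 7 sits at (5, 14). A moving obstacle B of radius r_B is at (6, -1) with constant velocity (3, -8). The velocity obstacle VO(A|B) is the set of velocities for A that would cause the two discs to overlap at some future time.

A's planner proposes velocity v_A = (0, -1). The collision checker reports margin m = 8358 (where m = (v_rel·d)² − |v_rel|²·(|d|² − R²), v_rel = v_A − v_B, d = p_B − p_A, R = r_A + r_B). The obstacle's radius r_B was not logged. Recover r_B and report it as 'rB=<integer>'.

m = 8358
d = (1, -15);  v_rel = (-3, 7),  |v_rel|² = 58
v_rel×d = (-3)·(-15) − (7)·(1) = 38
since m = R²·58 − 38²:  R² = (1444 + 8358) / 58 = 169
R = √169 = 13  ⇒  r_B = 13 − 7 = 6

rB=6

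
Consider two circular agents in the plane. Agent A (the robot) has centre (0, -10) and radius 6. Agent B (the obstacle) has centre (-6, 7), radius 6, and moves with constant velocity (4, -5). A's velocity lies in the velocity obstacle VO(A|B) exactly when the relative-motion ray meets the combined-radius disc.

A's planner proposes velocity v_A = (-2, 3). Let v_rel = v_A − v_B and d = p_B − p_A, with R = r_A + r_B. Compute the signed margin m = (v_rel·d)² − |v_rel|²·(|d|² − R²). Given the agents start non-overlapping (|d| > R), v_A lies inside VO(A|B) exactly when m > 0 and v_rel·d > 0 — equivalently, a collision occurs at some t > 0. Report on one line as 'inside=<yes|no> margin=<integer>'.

d = (-6, 17),  |d|² = 325;  R = 6+6 = 12,  c = 325−12² = 181
v_rel = (-6, 8),  |v_rel|² = 100;  v_rel·d = (-6)·(-6) + (8)·(17) = 172
100·t² − 344·t + 181 = 0  ⇒  m = 172² − 100·181 = 11484
m = 11484 > 0,  v_rel·d = 172 > 0  ⇒  inside

inside=yes margin=11484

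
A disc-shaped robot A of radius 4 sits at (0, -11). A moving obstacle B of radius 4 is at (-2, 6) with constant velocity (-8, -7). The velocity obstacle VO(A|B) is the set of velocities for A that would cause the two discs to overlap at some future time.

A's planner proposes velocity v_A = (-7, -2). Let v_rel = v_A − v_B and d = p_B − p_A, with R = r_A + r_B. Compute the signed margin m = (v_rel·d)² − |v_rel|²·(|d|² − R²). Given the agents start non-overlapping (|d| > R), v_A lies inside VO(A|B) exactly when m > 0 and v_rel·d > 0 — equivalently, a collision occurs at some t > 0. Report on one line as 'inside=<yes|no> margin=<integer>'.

d = (-2, 17),  |d|² = 293;  R = 4+4 = 8,  c = 293−8² = 229
v_rel = (1, 5),  |v_rel|² = 26;  v_rel·d = (1)·(-2) + (5)·(17) = 83
26·t² − 166·t + 229 = 0  ⇒  m = 83² − 26·229 = 935
m = 935 > 0,  v_rel·d = 83 > 0  ⇒  inside

inside=yes margin=935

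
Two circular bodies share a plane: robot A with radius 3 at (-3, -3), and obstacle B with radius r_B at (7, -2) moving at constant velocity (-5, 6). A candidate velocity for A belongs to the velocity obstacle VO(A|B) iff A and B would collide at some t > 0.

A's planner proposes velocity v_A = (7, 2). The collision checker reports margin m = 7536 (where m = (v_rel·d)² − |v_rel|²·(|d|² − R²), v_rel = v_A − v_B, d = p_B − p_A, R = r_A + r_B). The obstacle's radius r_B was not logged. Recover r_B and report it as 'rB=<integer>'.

m = 7536
d = (10, 1);  v_rel = (12, -4),  |v_rel|² = 160
v_rel×d = (12)·(1) − (-4)·(10) = 52
since m = R²·160 − 52²:  R² = (2704 + 7536) / 160 = 64
R = √64 = 8  ⇒  r_B = 8 − 3 = 5

rB=5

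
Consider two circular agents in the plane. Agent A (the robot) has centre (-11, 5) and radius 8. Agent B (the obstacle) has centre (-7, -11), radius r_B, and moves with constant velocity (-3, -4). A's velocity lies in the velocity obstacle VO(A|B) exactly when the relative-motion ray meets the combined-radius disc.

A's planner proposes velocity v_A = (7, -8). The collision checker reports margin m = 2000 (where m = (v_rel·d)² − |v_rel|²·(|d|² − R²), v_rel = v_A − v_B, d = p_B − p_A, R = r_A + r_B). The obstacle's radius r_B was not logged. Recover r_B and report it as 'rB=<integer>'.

m = 2000
d = (4, -16);  v_rel = (10, -4),  |v_rel|² = 116
v_rel×d = (10)·(-16) − (-4)·(4) = -144
since m = R²·116 − (-144)²:  R² = (20736 + 2000) / 116 = 196
R = √196 = 14  ⇒  r_B = 14 − 8 = 6

rB=6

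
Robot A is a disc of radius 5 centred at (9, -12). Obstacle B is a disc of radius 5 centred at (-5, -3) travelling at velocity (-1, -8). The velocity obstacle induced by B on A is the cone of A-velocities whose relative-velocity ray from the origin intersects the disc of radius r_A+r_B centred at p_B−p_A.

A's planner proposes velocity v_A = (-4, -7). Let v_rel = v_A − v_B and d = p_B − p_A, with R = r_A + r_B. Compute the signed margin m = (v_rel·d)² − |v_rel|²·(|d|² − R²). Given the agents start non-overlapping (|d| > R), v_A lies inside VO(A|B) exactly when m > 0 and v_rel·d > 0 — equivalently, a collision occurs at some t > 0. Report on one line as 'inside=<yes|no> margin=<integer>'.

d = (-14, 9),  |d|² = 277;  R = 5+5 = 10,  c = 277−10² = 177
v_rel = (-3, 1),  |v_rel|² = 10;  v_rel·d = (-3)·(-14) + (1)·(9) = 51
10·t² − 102·t + 177 = 0  ⇒  m = 51² − 10·177 = 831
m = 831 > 0,  v_rel·d = 51 > 0  ⇒  inside

inside=yes margin=831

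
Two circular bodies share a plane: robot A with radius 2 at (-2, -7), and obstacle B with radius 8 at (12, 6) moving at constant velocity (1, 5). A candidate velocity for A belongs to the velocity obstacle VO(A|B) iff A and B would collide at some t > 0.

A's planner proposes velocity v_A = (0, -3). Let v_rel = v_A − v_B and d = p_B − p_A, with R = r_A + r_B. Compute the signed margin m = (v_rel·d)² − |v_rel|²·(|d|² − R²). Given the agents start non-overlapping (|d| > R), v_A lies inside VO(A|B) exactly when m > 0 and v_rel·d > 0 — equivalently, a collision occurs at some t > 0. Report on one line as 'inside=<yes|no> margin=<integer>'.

d = (14, 13),  |d|² = 365;  R = 2+8 = 10,  c = 365−10² = 265
v_rel = (-1, -8),  |v_rel|² = 65;  v_rel·d = (-1)·(14) + (-8)·(13) = -118
65·t² + 236·t + 265 = 0  ⇒  m = (-118)² − 65·265 = -3301
m = -3301 < 0,  v_rel·d = -118 < 0  ⇒  outside

inside=no margin=-3301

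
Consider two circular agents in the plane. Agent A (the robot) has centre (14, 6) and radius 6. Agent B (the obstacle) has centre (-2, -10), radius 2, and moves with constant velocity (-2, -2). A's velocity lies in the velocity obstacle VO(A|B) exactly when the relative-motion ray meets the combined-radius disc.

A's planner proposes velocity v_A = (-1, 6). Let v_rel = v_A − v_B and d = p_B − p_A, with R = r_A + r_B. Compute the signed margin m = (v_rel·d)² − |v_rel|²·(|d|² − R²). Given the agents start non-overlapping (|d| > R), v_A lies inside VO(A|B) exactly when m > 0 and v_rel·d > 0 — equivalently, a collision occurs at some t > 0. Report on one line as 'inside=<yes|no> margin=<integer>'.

d = (-16, -16),  |d|² = 512;  R = 6+2 = 8,  c = 512−8² = 448
v_rel = (1, 8),  |v_rel|² = 65;  v_rel·d = (1)·(-16) + (8)·(-16) = -144
65·t² + 288·t + 448 = 0  ⇒  m = (-144)² − 65·448 = -8384
m = -8384 < 0,  v_rel·d = -144 < 0  ⇒  outside

inside=no margin=-8384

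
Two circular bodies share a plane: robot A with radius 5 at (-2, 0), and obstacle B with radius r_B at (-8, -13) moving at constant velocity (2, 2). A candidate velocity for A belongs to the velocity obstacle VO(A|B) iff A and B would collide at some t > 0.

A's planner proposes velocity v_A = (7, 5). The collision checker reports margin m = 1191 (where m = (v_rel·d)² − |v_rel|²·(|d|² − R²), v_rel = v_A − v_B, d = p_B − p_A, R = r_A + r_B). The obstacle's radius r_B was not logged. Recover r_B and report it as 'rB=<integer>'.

m = 1191
d = (-6, -13);  v_rel = (5, 3),  |v_rel|² = 34
v_rel×d = (5)·(-13) − (3)·(-6) = -47
since m = R²·34 − (-47)²:  R² = (2209 + 1191) / 34 = 100
R = √100 = 10  ⇒  r_B = 10 − 5 = 5

rB=5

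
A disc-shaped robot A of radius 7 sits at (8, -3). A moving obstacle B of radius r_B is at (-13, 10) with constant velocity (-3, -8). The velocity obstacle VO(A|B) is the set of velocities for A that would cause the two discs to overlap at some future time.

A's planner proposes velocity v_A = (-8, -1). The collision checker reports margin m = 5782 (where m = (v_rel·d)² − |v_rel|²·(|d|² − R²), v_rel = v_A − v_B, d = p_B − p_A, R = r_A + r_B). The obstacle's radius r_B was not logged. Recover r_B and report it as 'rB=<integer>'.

m = 5782
d = (-21, 13);  v_rel = (-5, 7),  |v_rel|² = 74
v_rel×d = (-5)·(13) − (7)·(-21) = 82
since m = R²·74 − 82²:  R² = (6724 + 5782) / 74 = 169
R = √169 = 13  ⇒  r_B = 13 − 7 = 6

rB=6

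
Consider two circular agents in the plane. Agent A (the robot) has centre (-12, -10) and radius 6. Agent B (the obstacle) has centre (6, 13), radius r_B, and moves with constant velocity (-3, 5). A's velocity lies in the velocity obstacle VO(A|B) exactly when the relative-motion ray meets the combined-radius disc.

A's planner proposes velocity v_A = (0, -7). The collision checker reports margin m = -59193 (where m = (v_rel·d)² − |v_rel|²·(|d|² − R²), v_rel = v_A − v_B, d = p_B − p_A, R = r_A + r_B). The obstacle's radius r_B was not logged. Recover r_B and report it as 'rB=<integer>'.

m = -59193
d = (18, 23);  v_rel = (3, -12),  |v_rel|² = 153
v_rel×d = (3)·(23) − (-12)·(18) = 285
since m = R²·153 − 285²:  R² = (81225 + -59193) / 153 = 144
R = √144 = 12  ⇒  r_B = 12 − 6 = 6

rB=6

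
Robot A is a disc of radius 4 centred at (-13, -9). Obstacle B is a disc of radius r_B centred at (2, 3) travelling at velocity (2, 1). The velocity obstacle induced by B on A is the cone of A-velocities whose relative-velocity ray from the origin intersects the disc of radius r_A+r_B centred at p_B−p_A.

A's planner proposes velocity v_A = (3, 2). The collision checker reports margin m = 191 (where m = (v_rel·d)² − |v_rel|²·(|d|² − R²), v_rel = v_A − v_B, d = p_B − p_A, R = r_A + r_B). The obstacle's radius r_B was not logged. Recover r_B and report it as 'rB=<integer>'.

m = 191
d = (15, 12);  v_rel = (1, 1),  |v_rel|² = 2
v_rel×d = (1)·(12) − (1)·(15) = -3
since m = R²·2 − (-3)²:  R² = (9 + 191) / 2 = 100
R = √100 = 10  ⇒  r_B = 10 − 4 = 6

rB=6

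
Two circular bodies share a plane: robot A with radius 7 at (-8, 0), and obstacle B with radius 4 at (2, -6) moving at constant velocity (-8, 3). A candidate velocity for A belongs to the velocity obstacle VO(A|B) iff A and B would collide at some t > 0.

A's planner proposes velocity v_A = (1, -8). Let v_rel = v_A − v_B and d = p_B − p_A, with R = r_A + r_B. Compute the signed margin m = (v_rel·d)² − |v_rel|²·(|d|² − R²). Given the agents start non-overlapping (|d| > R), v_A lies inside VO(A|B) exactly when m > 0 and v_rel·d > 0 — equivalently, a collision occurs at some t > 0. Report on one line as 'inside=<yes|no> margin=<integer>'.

d = (10, -6),  |d|² = 136;  R = 7+4 = 11,  c = 136−11² = 15
v_rel = (9, -11),  |v_rel|² = 202;  v_rel·d = (9)·(10) + (-11)·(-6) = 156
202·t² − 312·t + 15 = 0  ⇒  m = 156² − 202·15 = 21306
m = 21306 > 0,  v_rel·d = 156 > 0  ⇒  inside

inside=yes margin=21306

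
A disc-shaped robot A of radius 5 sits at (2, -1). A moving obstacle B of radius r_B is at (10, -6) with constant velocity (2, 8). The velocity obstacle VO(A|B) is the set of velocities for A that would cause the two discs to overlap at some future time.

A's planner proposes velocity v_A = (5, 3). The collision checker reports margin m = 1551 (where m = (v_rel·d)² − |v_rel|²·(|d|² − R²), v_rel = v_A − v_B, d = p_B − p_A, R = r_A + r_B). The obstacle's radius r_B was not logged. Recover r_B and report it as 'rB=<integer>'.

m = 1551
d = (8, -5);  v_rel = (3, -5),  |v_rel|² = 34
v_rel×d = (3)·(-5) − (-5)·(8) = 25
since m = R²·34 − 25²:  R² = (625 + 1551) / 34 = 64
R = √64 = 8  ⇒  r_B = 8 − 5 = 3

rB=3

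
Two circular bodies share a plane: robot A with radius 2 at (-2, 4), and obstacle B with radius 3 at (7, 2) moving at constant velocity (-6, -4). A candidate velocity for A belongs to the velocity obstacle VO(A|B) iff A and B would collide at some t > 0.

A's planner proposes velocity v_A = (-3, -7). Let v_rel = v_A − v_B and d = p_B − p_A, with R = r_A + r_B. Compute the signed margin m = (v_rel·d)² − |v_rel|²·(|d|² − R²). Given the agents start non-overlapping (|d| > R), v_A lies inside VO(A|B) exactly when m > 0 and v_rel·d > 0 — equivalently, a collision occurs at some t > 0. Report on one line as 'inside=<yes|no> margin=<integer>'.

d = (9, -2),  |d|² = 85;  R = 2+3 = 5,  c = 85−5² = 60
v_rel = (3, -3),  |v_rel|² = 18;  v_rel·d = (3)·(9) + (-3)·(-2) = 33
18·t² − 66·t + 60 = 0  ⇒  m = 33² − 18·60 = 9
m = 9 > 0,  v_rel·d = 33 > 0  ⇒  inside

inside=yes margin=9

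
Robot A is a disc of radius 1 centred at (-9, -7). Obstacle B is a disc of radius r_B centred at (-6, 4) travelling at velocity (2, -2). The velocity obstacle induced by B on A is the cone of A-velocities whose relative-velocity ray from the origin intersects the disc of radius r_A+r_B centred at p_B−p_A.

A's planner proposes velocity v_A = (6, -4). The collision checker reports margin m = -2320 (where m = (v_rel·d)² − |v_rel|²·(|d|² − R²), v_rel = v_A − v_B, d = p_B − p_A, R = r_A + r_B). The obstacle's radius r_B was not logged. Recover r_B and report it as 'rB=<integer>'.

m = -2320
d = (3, 11);  v_rel = (4, -2),  |v_rel|² = 20
v_rel×d = (4)·(11) − (-2)·(3) = 50
since m = R²·20 − 50²:  R² = (2500 + -2320) / 20 = 9
R = √9 = 3  ⇒  r_B = 3 − 1 = 2

rB=2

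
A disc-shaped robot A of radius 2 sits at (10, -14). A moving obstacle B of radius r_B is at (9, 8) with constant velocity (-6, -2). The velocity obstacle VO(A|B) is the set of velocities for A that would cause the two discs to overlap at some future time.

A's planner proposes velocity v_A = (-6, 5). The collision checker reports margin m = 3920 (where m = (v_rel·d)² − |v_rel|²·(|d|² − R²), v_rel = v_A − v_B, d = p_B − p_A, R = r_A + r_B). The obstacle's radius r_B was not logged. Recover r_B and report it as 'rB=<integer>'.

m = 3920
d = (-1, 22);  v_rel = (0, 7),  |v_rel|² = 49
v_rel×d = (0)·(22) − (7)·(-1) = 7
since m = R²·49 − 7²:  R² = (49 + 3920) / 49 = 81
R = √81 = 9  ⇒  r_B = 9 − 2 = 7

rB=7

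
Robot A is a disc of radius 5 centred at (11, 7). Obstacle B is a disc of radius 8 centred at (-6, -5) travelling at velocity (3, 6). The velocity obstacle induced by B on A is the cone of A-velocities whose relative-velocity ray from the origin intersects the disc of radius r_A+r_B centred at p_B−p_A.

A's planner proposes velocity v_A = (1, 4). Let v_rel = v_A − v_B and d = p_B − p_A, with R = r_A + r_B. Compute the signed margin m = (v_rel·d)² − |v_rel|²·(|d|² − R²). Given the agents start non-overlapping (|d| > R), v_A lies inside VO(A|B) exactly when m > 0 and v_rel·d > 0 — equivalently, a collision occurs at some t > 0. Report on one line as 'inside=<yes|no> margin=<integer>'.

d = (-17, -12),  |d|² = 433;  R = 5+8 = 13,  c = 433−13² = 264
v_rel = (-2, -2),  |v_rel|² = 8;  v_rel·d = (-2)·(-17) + (-2)·(-12) = 58
8·t² − 116·t + 264 = 0  ⇒  m = 58² − 8·264 = 1252
m = 1252 > 0,  v_rel·d = 58 > 0  ⇒  inside

inside=yes margin=1252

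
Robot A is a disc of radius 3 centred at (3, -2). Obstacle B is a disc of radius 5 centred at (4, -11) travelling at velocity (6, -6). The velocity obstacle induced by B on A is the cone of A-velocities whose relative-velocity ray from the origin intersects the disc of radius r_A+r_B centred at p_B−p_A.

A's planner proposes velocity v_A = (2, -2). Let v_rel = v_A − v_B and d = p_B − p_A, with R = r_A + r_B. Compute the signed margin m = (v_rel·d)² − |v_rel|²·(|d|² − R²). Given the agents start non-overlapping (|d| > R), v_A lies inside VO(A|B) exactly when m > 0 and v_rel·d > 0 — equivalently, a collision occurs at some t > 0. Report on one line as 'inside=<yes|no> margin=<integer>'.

d = (1, -9),  |d|² = 82;  R = 3+5 = 8,  c = 82−8² = 18
v_rel = (-4, 4),  |v_rel|² = 32;  v_rel·d = (-4)·(1) + (4)·(-9) = -40
32·t² + 80·t + 18 = 0  ⇒  m = (-40)² − 32·18 = 1024
m = 1024 > 0,  v_rel·d = -40 < 0  ⇒  outside

inside=no margin=1024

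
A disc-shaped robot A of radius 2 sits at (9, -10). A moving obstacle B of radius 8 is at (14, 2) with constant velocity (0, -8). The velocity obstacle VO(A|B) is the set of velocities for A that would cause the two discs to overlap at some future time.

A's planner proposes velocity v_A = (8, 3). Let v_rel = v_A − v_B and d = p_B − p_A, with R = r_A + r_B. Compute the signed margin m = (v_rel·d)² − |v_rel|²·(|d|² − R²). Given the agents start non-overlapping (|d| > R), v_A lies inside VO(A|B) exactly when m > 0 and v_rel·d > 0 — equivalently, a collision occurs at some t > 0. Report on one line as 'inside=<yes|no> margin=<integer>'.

d = (5, 12),  |d|² = 169;  R = 2+8 = 10,  c = 169−10² = 69
v_rel = (8, 11),  |v_rel|² = 185;  v_rel·d = (8)·(5) + (11)·(12) = 172
185·t² − 344·t + 69 = 0  ⇒  m = 172² − 185·69 = 16819
m = 16819 > 0,  v_rel·d = 172 > 0  ⇒  inside

inside=yes margin=16819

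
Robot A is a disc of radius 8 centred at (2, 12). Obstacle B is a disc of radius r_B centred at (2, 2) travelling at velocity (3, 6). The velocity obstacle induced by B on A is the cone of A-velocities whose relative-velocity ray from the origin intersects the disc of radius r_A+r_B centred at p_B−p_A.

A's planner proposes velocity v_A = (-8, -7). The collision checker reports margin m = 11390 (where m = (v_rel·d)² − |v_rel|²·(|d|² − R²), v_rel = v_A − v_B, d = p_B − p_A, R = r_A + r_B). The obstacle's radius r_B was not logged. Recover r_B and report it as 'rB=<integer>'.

m = 11390
d = (0, -10);  v_rel = (-11, -13),  |v_rel|² = 290
v_rel×d = (-11)·(-10) − (-13)·(0) = 110
since m = R²·290 − 110²:  R² = (12100 + 11390) / 290 = 81
R = √81 = 9  ⇒  r_B = 9 − 8 = 1

rB=1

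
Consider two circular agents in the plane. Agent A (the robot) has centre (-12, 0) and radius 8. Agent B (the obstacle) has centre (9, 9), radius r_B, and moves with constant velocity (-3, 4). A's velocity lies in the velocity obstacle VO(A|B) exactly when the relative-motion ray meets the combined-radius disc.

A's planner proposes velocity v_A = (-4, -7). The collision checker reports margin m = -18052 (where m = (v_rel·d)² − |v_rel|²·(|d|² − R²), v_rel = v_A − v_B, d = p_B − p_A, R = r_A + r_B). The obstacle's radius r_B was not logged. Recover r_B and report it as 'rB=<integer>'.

m = -18052
d = (21, 9);  v_rel = (-1, -11),  |v_rel|² = 122
v_rel×d = (-1)·(9) − (-11)·(21) = 222
since m = R²·122 − 222²:  R² = (49284 + -18052) / 122 = 256
R = √256 = 16  ⇒  r_B = 16 − 8 = 8

rB=8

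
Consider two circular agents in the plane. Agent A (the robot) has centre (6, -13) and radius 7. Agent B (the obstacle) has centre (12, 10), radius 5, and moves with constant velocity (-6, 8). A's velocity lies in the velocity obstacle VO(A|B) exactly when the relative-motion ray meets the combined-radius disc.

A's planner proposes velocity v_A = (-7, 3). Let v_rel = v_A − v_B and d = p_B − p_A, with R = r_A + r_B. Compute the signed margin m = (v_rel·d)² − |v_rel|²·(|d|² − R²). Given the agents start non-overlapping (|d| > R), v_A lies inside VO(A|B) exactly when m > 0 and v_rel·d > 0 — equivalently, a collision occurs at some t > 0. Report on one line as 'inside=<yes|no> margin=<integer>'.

d = (6, 23),  |d|² = 565;  R = 7+5 = 12,  c = 565−12² = 421
v_rel = (-1, -5),  |v_rel|² = 26;  v_rel·d = (-1)·(6) + (-5)·(23) = -121
26·t² + 242·t + 421 = 0  ⇒  m = (-121)² − 26·421 = 3695
m = 3695 > 0,  v_rel·d = -121 < 0  ⇒  outside

inside=no margin=3695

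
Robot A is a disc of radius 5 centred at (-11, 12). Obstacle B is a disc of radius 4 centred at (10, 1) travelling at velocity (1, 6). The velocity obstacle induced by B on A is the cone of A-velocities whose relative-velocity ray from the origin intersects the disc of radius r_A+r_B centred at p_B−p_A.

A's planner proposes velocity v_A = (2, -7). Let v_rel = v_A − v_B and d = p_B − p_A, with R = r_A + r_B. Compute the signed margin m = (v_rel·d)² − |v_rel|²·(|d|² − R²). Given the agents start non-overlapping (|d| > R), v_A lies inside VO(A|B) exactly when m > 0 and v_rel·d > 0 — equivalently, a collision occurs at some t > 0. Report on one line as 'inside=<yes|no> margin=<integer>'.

d = (21, -11),  |d|² = 562;  R = 5+4 = 9,  c = 562−9² = 481
v_rel = (1, -13),  |v_rel|² = 170;  v_rel·d = (1)·(21) + (-13)·(-11) = 164
170·t² − 328·t + 481 = 0  ⇒  m = 164² − 170·481 = -54874
m = -54874 < 0,  v_rel·d = 164 > 0  ⇒  outside

inside=no margin=-54874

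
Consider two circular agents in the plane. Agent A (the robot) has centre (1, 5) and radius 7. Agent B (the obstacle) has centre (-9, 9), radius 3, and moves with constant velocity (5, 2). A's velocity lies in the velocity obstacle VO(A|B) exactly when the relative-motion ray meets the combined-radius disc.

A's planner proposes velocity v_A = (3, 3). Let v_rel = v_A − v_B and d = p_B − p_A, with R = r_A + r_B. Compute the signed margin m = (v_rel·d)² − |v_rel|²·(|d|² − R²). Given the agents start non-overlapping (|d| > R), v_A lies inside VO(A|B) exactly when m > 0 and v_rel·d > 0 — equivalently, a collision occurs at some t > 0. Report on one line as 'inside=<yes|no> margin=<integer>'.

d = (-10, 4),  |d|² = 116;  R = 7+3 = 10,  c = 116−10² = 16
v_rel = (-2, 1),  |v_rel|² = 5;  v_rel·d = (-2)·(-10) + (1)·(4) = 24
5·t² − 48·t + 16 = 0  ⇒  m = 24² − 5·16 = 496
m = 496 > 0,  v_rel·d = 24 > 0  ⇒  inside

inside=yes margin=496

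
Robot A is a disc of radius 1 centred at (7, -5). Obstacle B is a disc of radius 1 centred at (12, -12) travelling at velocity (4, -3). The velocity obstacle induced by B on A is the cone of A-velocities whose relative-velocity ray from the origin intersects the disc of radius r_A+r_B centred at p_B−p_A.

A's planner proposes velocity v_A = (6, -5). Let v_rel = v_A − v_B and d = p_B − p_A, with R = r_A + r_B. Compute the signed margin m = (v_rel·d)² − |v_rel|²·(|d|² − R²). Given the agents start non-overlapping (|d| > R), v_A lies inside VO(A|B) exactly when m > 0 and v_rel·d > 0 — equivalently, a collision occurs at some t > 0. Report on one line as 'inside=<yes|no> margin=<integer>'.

d = (5, -7),  |d|² = 74;  R = 1+1 = 2,  c = 74−2² = 70
v_rel = (2, -2),  |v_rel|² = 8;  v_rel·d = (2)·(5) + (-2)·(-7) = 24
8·t² − 48·t + 70 = 0  ⇒  m = 24² − 8·70 = 16
m = 16 > 0,  v_rel·d = 24 > 0  ⇒  inside

inside=yes margin=16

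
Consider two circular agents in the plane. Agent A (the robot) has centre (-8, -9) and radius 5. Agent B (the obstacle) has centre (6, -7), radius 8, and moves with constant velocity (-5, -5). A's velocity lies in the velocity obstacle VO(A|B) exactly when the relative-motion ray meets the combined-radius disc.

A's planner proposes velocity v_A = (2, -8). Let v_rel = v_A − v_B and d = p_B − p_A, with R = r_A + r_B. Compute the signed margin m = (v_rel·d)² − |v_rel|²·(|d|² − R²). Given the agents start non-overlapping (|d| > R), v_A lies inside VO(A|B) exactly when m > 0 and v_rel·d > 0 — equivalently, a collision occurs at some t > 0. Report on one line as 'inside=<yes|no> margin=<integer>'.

d = (14, 2),  |d|² = 200;  R = 5+8 = 13,  c = 200−13² = 31
v_rel = (7, -3),  |v_rel|² = 58;  v_rel·d = (7)·(14) + (-3)·(2) = 92
58·t² − 184·t + 31 = 0  ⇒  m = 92² − 58·31 = 6666
m = 6666 > 0,  v_rel·d = 92 > 0  ⇒  inside

inside=yes margin=6666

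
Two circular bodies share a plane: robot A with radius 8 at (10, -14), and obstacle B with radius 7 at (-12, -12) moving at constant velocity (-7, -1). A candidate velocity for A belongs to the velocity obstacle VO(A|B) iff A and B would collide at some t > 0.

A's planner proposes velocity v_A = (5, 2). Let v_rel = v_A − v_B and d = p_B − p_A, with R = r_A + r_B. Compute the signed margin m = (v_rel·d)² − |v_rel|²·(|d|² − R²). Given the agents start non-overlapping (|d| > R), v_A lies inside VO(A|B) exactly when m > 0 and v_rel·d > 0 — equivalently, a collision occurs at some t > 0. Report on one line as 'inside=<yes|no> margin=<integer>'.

d = (-22, 2),  |d|² = 488;  R = 8+7 = 15,  c = 488−15² = 263
v_rel = (12, 3),  |v_rel|² = 153;  v_rel·d = (12)·(-22) + (3)·(2) = -258
153·t² + 516·t + 263 = 0  ⇒  m = (-258)² − 153·263 = 26325
m = 26325 > 0,  v_rel·d = -258 < 0  ⇒  outside

inside=no margin=26325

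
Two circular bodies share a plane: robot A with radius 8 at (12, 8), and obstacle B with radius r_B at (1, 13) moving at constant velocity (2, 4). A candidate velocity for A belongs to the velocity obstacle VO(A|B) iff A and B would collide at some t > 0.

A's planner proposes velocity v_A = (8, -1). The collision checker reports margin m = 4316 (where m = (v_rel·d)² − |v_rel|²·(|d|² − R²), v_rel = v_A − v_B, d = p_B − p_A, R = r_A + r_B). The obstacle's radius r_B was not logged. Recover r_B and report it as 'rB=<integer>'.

m = 4316
d = (-11, 5);  v_rel = (6, -5),  |v_rel|² = 61
v_rel×d = (6)·(5) − (-5)·(-11) = -25
since m = R²·61 − (-25)²:  R² = (625 + 4316) / 61 = 81
R = √81 = 9  ⇒  r_B = 9 − 8 = 1

rB=1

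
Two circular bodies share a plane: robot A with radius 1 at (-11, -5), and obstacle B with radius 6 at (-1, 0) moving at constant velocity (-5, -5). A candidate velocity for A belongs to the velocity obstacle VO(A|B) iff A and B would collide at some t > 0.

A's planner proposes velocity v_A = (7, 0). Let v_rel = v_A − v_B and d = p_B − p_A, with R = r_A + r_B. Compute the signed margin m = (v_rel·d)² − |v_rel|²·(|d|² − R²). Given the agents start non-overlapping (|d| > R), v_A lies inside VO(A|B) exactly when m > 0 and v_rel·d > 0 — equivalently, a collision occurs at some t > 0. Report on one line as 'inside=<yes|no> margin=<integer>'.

d = (10, 5),  |d|² = 125;  R = 1+6 = 7,  c = 125−7² = 76
v_rel = (12, 5),  |v_rel|² = 169;  v_rel·d = (12)·(10) + (5)·(5) = 145
169·t² − 290·t + 76 = 0  ⇒  m = 145² − 169·76 = 8181
m = 8181 > 0,  v_rel·d = 145 > 0  ⇒  inside

inside=yes margin=8181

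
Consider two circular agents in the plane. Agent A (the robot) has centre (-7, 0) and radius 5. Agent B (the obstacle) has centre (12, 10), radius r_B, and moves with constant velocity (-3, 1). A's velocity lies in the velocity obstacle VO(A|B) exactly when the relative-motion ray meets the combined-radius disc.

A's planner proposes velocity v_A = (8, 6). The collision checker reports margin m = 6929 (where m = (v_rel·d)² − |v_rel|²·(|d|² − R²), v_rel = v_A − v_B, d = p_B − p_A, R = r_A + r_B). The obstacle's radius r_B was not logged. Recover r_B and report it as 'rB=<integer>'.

m = 6929
d = (19, 10);  v_rel = (11, 5),  |v_rel|² = 146
v_rel×d = (11)·(10) − (5)·(19) = 15
since m = R²·146 − 15²:  R² = (225 + 6929) / 146 = 49
R = √49 = 7  ⇒  r_B = 7 − 5 = 2

rB=2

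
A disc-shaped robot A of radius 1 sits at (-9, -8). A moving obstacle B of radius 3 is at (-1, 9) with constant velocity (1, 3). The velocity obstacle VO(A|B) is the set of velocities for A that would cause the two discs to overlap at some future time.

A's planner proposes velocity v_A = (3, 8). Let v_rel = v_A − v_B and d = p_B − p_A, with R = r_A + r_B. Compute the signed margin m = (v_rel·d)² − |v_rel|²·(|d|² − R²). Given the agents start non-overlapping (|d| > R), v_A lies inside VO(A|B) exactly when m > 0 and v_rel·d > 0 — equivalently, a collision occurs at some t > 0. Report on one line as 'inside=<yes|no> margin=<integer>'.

d = (8, 17),  |d|² = 353;  R = 1+3 = 4,  c = 353−4² = 337
v_rel = (2, 5),  |v_rel|² = 29;  v_rel·d = (2)·(8) + (5)·(17) = 101
29·t² − 202·t + 337 = 0  ⇒  m = 101² − 29·337 = 428
m = 428 > 0,  v_rel·d = 101 > 0  ⇒  inside

inside=yes margin=428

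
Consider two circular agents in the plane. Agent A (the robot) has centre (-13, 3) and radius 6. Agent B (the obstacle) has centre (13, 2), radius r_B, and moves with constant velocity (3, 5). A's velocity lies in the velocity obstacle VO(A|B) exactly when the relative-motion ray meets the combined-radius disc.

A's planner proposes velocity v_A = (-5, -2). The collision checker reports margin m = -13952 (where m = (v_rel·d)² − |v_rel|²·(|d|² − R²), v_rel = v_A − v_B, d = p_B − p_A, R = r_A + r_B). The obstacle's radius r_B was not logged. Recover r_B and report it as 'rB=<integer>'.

m = -13952
d = (26, -1);  v_rel = (-8, -7),  |v_rel|² = 113
v_rel×d = (-8)·(-1) − (-7)·(26) = 190
since m = R²·113 − 190²:  R² = (36100 + -13952) / 113 = 196
R = √196 = 14  ⇒  r_B = 14 − 6 = 8

rB=8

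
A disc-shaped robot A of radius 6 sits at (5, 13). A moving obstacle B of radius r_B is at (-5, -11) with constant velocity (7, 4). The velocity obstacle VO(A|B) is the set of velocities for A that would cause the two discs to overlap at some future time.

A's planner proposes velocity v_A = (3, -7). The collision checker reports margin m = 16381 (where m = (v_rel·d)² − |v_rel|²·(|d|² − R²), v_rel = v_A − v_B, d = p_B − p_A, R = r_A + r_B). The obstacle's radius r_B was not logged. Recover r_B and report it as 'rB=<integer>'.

m = 16381
d = (-10, -24);  v_rel = (-4, -11),  |v_rel|² = 137
v_rel×d = (-4)·(-24) − (-11)·(-10) = -14
since m = R²·137 − (-14)²:  R² = (196 + 16381) / 137 = 121
R = √121 = 11  ⇒  r_B = 11 − 6 = 5

rB=5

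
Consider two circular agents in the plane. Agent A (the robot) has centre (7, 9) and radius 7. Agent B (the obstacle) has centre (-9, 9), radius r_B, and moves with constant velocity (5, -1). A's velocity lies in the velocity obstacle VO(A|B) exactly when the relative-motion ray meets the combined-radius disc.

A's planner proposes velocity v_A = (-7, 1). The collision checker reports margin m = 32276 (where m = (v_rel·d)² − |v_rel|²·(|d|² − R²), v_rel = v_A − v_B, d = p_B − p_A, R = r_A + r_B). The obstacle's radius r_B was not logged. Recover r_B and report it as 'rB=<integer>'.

m = 32276
d = (-16, 0);  v_rel = (-12, 2),  |v_rel|² = 148
v_rel×d = (-12)·(0) − (2)·(-16) = 32
since m = R²·148 − 32²:  R² = (1024 + 32276) / 148 = 225
R = √225 = 15  ⇒  r_B = 15 − 7 = 8

rB=8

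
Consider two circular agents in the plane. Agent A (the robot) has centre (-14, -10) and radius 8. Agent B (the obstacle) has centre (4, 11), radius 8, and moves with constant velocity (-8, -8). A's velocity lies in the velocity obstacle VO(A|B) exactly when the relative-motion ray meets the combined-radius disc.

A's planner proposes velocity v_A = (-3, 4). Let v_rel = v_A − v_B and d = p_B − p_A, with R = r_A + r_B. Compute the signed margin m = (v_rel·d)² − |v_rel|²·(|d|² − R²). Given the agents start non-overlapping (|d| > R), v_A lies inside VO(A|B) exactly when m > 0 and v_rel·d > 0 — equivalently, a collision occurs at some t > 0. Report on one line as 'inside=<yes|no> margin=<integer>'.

d = (18, 21),  |d|² = 765;  R = 8+8 = 16,  c = 765−16² = 509
v_rel = (5, 12),  |v_rel|² = 169;  v_rel·d = (5)·(18) + (12)·(21) = 342
169·t² − 684·t + 509 = 0  ⇒  m = 342² − 169·509 = 30943
m = 30943 > 0,  v_rel·d = 342 > 0  ⇒  inside

inside=yes margin=30943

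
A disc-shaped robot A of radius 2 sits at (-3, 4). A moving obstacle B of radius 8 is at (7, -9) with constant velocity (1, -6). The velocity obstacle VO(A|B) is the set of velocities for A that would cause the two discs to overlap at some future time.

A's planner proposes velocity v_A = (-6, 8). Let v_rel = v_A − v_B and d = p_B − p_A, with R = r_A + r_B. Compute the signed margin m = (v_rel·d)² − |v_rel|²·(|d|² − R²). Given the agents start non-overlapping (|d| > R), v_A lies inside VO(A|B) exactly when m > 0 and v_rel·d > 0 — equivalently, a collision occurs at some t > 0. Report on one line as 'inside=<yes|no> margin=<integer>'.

d = (10, -13),  |d|² = 269;  R = 2+8 = 10,  c = 269−10² = 169
v_rel = (-7, 14),  |v_rel|² = 245;  v_rel·d = (-7)·(10) + (14)·(-13) = -252
245·t² + 504·t + 169 = 0  ⇒  m = (-252)² − 245·169 = 22099
m = 22099 > 0,  v_rel·d = -252 < 0  ⇒  outside

inside=no margin=22099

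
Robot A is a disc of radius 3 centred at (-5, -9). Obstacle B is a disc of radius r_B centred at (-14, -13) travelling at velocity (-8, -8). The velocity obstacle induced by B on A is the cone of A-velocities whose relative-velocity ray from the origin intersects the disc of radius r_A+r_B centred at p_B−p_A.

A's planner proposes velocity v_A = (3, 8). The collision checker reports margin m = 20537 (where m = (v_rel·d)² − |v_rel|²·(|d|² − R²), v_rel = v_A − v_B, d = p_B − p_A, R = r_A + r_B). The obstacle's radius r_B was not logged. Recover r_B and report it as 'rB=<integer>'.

m = 20537
d = (-9, -4);  v_rel = (11, 16),  |v_rel|² = 377
v_rel×d = (11)·(-4) − (16)·(-9) = 100
since m = R²·377 − 100²:  R² = (10000 + 20537) / 377 = 81
R = √81 = 9  ⇒  r_B = 9 − 3 = 6

rB=6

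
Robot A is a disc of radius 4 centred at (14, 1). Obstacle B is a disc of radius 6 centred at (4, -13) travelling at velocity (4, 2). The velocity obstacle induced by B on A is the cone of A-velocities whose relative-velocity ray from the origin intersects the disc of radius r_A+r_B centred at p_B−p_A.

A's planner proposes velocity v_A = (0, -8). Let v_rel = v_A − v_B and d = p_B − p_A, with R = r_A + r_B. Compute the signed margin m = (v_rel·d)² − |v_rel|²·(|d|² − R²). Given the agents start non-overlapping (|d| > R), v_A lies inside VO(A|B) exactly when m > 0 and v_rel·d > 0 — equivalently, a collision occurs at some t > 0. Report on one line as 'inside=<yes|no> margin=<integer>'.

d = (-10, -14),  |d|² = 296;  R = 4+6 = 10,  c = 296−10² = 196
v_rel = (-4, -10),  |v_rel|² = 116;  v_rel·d = (-4)·(-10) + (-10)·(-14) = 180
116·t² − 360·t + 196 = 0  ⇒  m = 180² − 116·196 = 9664
m = 9664 > 0,  v_rel·d = 180 > 0  ⇒  inside

inside=yes margin=9664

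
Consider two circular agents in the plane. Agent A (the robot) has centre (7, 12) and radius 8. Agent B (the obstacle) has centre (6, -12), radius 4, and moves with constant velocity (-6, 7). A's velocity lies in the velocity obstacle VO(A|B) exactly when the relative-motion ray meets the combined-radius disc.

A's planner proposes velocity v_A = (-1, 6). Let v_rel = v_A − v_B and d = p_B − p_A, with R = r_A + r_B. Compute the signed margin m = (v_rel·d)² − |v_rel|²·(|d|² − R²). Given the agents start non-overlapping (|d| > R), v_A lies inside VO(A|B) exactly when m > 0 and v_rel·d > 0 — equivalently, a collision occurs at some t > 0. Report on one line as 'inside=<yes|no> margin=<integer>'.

d = (-1, -24),  |d|² = 577;  R = 8+4 = 12,  c = 577−12² = 433
v_rel = (5, -1),  |v_rel|² = 26;  v_rel·d = (5)·(-1) + (-1)·(-24) = 19
26·t² − 38·t + 433 = 0  ⇒  m = 19² − 26·433 = -10897
m = -10897 < 0,  v_rel·d = 19 > 0  ⇒  outside

inside=no margin=-10897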